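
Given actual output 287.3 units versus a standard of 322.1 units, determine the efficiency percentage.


Efficiency = (actual / standard) × 100
= (287.3 / 322.1) × 100
= 89.2%


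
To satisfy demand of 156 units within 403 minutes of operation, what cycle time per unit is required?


Cycle time = available time / demand
= 403 / 156
= 2.58 min/unit


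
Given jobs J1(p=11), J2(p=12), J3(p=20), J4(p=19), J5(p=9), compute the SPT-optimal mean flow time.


SPT order: J5 → J1 → J2 → J4 → J3
Completion times:
  J5: C=9
  J1: C=20
  J2: C=32
  J4: C=51
  J3: C=71
Sum = 183, n = 5
Mean flow = 183/5
= 36.60


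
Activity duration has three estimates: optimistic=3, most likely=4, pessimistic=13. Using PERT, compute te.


te = (o + 4m + p) / 6
= (3 + 4×4 + 13) / 6
= (3 + 16 + 13) / 6
= 32 / 6
= 5.33


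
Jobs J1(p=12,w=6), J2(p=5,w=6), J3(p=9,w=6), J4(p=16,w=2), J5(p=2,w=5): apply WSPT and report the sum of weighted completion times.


WSPT order (by p/w): J5 → J2 → J3 → J1 → J4
  J5: C=2, w·C=5×2=10
  J2: C=7, w·C=6×7=42
  J3: C=16, w·C=6×16=96
  J1: C=28, w·C=6×28=168
  J4: C=44, w·C=2×44=88
Σ w·C = 404
= 404


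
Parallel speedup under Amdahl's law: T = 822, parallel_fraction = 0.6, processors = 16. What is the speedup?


Amdahl's law: T_p = T × ((1-p) + p/N)
= 822 × ((1-0.6) + 0.6/16)
= 822 × (0.40 + 0.0375)
= 822 × 0.4375
= 359.62
Speedup = 822/359.62
= 2.29×


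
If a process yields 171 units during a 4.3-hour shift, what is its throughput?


Throughput = units / time
= 171 / 4.3
= 39.8 units/hour


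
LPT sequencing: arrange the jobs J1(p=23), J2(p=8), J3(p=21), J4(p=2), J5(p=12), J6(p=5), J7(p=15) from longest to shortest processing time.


LPT: sort by longest processing time first
  J1: p=23
  J3: p=21
  J7: p=15
  J5: p=12
  J2: p=8
  J6: p=5
  J4: p=2
Order: J1 → J3 → J7 → J5 → J2 → J6 → J4


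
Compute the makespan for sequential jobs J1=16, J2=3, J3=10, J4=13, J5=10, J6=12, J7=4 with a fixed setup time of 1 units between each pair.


Makespan = Σ processing + (n-1) × setup
= (16 + 3 + 10 + 13 + 10 + 12 + 4) + (7-1)×1
= 68 + 6
= 74 time units


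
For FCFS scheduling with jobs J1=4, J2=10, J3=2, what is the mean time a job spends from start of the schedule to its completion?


Completion times:
  J1: completes at 4
  J2: completes at 14
  J3: completes at 16
Sum = 34
Average = 34/3
= 11.33


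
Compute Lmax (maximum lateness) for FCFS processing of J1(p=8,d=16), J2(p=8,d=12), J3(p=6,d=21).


Lateness per job (L = C - d):
  J1: C=8, d=16, L=-8
  J2: C=16, d=12, L=4
  J3: C=22, d=21, L=1
Lmax = max(-8, 4, 1)
= 4


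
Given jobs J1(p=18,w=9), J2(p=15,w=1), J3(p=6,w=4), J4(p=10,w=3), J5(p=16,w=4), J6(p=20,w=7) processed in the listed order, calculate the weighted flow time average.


Completion times:
  J1: C=18, w×C=9×18=162
  J2: C=33, w×C=1×33=33
  J3: C=39, w×C=4×39=156
  J4: C=49, w×C=3×49=147
  J5: C=65, w×C=4×65=260
  J6: C=85, w×C=7×85=595
Sum w×C = 1353
Sum w = 28
Weighted avg = 1353/28
= 48.32


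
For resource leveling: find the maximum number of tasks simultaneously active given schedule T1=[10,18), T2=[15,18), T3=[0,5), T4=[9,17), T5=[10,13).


Check each time point for overlaps:
  t=10: 3 tasks active (T1, T4, T5)
Max concurrent = 3


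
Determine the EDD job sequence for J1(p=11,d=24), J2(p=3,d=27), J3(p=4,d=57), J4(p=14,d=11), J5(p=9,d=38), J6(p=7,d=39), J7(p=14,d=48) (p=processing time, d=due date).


EDD: sort by earliest due date
  J4: d=11, p=14
  J1: d=24, p=11
  J2: d=27, p=3
  J5: d=38, p=9
  J6: d=39, p=7
  J7: d=48, p=14
  J3: d=57, p=4
Order: J4 → J1 → J2 → J5 → J6 → J7 → J3


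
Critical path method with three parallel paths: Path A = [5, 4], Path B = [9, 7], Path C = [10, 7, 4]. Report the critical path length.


Path A: 5 + 4 = 9
Path B: 9 + 7 = 16
Path C: 10 + 7 + 4 = 21
Critical path = longest = max(9, 16, 21)
= 21 (Path C)


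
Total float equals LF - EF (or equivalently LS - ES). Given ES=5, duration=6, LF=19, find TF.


EF = ES + duration = 5 + 6 = 11
LS = LF - duration = 19 - 6 = 13
Total Float = LF - EF = 19 - 11
(or LS - ES = 13 - 5)
= 8


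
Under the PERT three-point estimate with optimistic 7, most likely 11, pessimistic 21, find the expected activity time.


te = (o + 4m + p) / 6
= (7 + 4×11 + 21) / 6
= (7 + 44 + 21) / 6
= 72 / 6
= 12.00


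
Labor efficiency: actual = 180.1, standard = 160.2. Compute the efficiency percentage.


Efficiency = (actual / standard) × 100
= (180.1 / 160.2) × 100
= 112.4%


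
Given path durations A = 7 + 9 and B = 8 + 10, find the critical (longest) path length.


Path A: 7 + 9 = 16
Path B: 8 + 10 = 18
Critical path = longest = max(16, 18)
= 18 (Path B)


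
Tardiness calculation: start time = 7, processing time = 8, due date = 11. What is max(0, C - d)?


Completion = start + processing = 7 + 8 = 15
Tardiness = max(0, C - d) = max(0, 15 - 11)
= max(0, 4)
= 4


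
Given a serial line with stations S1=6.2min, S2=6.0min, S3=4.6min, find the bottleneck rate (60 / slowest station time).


Bottleneck = longest station time
Station times: [6.2, 6.0, 4.6]
Max = 6.2 min
Rate = 60 / 6.2
= 9.68 units/hour (bottleneck: 6.2min)


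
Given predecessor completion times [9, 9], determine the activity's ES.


ES = max of all predecessor completion times
Predecessors: [9, 9]
ES = max(9, 9)
= 9


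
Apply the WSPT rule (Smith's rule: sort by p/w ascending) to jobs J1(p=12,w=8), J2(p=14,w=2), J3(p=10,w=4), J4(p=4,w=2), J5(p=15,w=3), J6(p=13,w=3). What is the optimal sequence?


WSPT (Smith's rule): sort by p/w ascending
  J1: p/w = 12/8 = 1.500
  J4: p/w = 4/2 = 2.000
  J3: p/w = 10/4 = 2.500
  J6: p/w = 13/3 = 4.333
  J5: p/w = 15/3 = 5.000
  J2: p/w = 14/2 = 7.000
Order: J1 → J4 → J3 → J6 → J5 → J2


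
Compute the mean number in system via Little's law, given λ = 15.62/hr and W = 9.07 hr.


Little's law: L = λ × W
= 15.62 × 9.07
= 141.67


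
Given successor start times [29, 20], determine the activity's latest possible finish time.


LF = min of all successor start times
Successors start at: [29, 20]
LF = min(29, 20)
= 20


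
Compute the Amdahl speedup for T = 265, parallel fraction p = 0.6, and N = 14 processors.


Amdahl's law: T_p = T × ((1-p) + p/N)
= 265 × ((1-0.6) + 0.6/14)
= 265 × (0.40 + 0.0429)
= 265 × 0.4429
= 117.36
Speedup = 265/117.36
= 2.26×


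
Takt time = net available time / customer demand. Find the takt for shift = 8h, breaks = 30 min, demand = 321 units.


Available = 8×60 - 30 = 450 min
Takt time = 450 / 321
= 1.40 min/unit


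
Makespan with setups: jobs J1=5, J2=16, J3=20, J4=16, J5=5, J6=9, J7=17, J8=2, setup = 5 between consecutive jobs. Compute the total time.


Makespan = Σ processing + (n-1) × setup
= (5 + 16 + 20 + 16 + 5 + 9 + 17 + 2) + (8-1)×5
= 90 + 35
= 125 time units


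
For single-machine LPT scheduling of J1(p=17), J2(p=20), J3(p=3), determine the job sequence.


LPT: sort by longest processing time first
  J2: p=20
  J1: p=17
  J3: p=3
Order: J2 → J1 → J3


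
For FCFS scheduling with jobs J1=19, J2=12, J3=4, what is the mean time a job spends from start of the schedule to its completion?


Completion times:
  J1: completes at 19
  J2: completes at 31
  J3: completes at 35
Sum = 85
Average = 85/3
= 28.33


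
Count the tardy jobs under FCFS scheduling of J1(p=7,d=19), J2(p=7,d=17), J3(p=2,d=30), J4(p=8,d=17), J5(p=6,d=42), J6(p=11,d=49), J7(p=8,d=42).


Completion vs due date:
  J1: C=7, d=19 → on time
  J2: C=14, d=17 → on time
  J3: C=16, d=30 → on time
  J4: C=24, d=17 → TARDY
  J5: C=30, d=42 → on time
  J6: C=41, d=49 → on time
  J7: C=49, d=42 → TARDY
Tardy jobs: J4, J7
Count = 2


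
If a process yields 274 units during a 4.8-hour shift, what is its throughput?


Throughput = units / time
= 274 / 4.8
= 57.1 units/hour


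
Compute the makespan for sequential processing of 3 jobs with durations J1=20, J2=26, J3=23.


Sequential makespan: sum all processing times
= 20 + 26 + 23
= 69 time units


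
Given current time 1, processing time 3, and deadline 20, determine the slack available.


Slack = due - current_time - processing
= 20 - 1 - 3
= 16


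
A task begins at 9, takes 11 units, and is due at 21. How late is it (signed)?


Completion = 9 + 11 = 20
Lateness = C - d = 20 - 21
= -1


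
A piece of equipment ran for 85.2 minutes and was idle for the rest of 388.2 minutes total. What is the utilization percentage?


Utilization = busy / total × 100
= 85.2 / 388.2 × 100
= 21.9%


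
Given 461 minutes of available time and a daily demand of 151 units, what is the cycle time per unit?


Cycle time = available time / demand
= 461 / 151
= 3.05 min/unit


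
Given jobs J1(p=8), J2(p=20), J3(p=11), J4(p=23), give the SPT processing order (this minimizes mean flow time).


SPT: sort by shortest processing time
  J1: p=8
  J3: p=11
  J2: p=20
  J4: p=23
Order: J1 → J3 → J2 → J4


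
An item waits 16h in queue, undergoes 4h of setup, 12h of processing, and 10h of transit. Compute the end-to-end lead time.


Lead time = queue + setup + processing + transit
= 16 + 4 + 12 + 10
= 42 hours


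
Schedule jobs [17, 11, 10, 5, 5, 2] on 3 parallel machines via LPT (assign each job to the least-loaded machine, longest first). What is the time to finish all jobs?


Jobs (LPT sorted): [17, 11, 10, 5, 5, 2]
Machines: 3
  J=17 → Machine 1 (load: 0+17=17)
  J=11 → Machine 2 (load: 0+11=11)
  J=10 → Machine 3 (load: 0+10=10)
  J=5 → Machine 3 (load: 10+5=15)
  J=5 → Machine 2 (load: 11+5=16)
  J=2 → Machine 3 (load: 15+2=17)
Machine loads: [17, 16, 17]
Makespan = max = 17 time units


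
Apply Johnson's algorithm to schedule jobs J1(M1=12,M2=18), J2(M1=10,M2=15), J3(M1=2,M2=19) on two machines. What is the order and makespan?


Johnson's rule:
Group 1 (M1≤M2, sort by M1): ['J3', 'J2', 'J1']
Group 2 (M1>M2, sort desc M2): []
Sequence: J3 → J2 → J1
Makespan calculation:
  J3: M1 done=2, M2 done=21
  J2: M1 done=12, M2 done=36
  J1: M1 done=24, M2 done=54
= Sequence: J3 → J2 → J1, Makespan: 54


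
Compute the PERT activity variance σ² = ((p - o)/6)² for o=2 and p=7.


σ² = ((p - o) / 6)² = (p - o)² / 36
= (7 - 2)² / 36
= 5² / 36
= 25 / 36
= 0.6944


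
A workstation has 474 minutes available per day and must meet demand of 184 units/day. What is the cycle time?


Cycle time = available time / demand
= 474 / 184
= 2.58 min/unit


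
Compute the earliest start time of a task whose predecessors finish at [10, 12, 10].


ES = max of all predecessor completion times
Predecessors: [10, 12, 10]
ES = max(10, 12, 10)
= 12


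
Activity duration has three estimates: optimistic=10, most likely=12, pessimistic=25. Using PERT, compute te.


te = (o + 4m + p) / 6
= (10 + 4×12 + 25) / 6
= (10 + 48 + 25) / 6
= 83 / 6
= 13.83


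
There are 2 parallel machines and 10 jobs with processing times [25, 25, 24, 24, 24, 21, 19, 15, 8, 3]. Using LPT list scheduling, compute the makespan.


Jobs (LPT sorted): [25, 25, 24, 24, 24, 21, 19, 15, 8, 3]
Machines: 2
  J=25 → Machine 1 (load: 0+25=25)
  J=25 → Machine 2 (load: 0+25=25)
  J=24 → Machine 1 (load: 25+24=49)
  J=24 → Machine 2 (load: 25+24=49)
  J=24 → Machine 1 (load: 49+24=73)
  J=21 → Machine 2 (load: 49+21=70)
  J=19 → Machine 2 (load: 70+19=89)
  J=15 → Machine 1 (load: 73+15=88)
  J=8 → Machine 1 (load: 88+8=96)
  J=3 → Machine 2 (load: 89+3=92)
Machine loads: [96, 92]
Makespan = max = 96 time units


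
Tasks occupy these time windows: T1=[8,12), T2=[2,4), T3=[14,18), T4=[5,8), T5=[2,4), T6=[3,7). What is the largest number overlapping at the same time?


Check each time point for overlaps:
  t=3: 3 tasks active (T2, T5, T6)
Max concurrent = 3


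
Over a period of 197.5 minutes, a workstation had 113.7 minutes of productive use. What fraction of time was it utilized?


Utilization = busy / total × 100
= 113.7 / 197.5 × 100
= 57.6%


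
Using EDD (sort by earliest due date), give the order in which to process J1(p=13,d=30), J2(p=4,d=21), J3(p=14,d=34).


EDD: sort by earliest due date
  J2: d=21, p=4
  J1: d=30, p=13
  J3: d=34, p=14
Order: J2 → J1 → J3


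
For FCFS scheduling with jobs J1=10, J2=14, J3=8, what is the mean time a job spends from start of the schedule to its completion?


Completion times:
  J1: completes at 10
  J2: completes at 24
  J3: completes at 32
Sum = 66
Average = 66/3
= 22.00


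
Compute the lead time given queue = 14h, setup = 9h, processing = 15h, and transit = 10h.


Lead time = queue + setup + processing + transit
= 14 + 9 + 15 + 10
= 48 hours


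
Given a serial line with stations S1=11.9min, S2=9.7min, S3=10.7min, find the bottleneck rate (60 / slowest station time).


Bottleneck = longest station time
Station times: [11.9, 9.7, 10.7]
Max = 11.9 min
Rate = 60 / 11.9
= 5.04 units/hour (bottleneck: 11.9min)


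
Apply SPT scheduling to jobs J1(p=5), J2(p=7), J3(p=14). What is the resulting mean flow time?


SPT order: J1 → J2 → J3
Completion times:
  J1: C=5
  J2: C=12
  J3: C=26
Sum = 43, n = 3
Mean flow = 43/3
= 14.33


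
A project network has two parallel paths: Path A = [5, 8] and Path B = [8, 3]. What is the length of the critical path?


Path A: 5 + 8 = 13
Path B: 8 + 3 = 11
Critical path = longest = max(13, 11)
= 13 (Path A)


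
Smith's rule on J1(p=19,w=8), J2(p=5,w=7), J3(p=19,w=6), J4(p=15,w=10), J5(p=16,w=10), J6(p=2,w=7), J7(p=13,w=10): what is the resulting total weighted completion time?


WSPT order (by p/w): J6 → J2 → J7 → J4 → J5 → J1 → J3
  J6: C=2, w·C=7×2=14
  J2: C=7, w·C=7×7=49
  J7: C=20, w·C=10×20=200
  J4: C=35, w·C=10×35=350
  J5: C=51, w·C=10×51=510
  J1: C=70, w·C=8×70=560
  J3: C=89, w·C=6×89=534
Σ w·C = 2217
= 2217


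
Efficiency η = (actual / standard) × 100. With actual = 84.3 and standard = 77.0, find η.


Efficiency = (actual / standard) × 100
= (84.3 / 77.0) × 100
= 109.5%


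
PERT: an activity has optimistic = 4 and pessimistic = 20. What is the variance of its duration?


σ² = ((p - o) / 6)² = (p - o)² / 36
= (20 - 4)² / 36
= 16² / 36
= 256 / 36
= 7.1111


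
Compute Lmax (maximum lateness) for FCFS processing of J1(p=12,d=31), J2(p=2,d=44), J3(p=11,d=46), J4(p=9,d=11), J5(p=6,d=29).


Lateness per job (L = C - d):
  J1: C=12, d=31, L=-19
  J2: C=14, d=44, L=-30
  J3: C=25, d=46, L=-21
  J4: C=34, d=11, L=23
  J5: C=40, d=29, L=11
Lmax = max(-19, -30, -21, 23, 11)
= 23


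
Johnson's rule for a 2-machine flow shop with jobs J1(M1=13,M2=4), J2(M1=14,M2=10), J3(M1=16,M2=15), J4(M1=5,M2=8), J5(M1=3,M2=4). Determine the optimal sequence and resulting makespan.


Johnson's rule:
Group 1 (M1≤M2, sort by M1): ['J5', 'J4']
Group 2 (M1>M2, sort desc M2): ['J3', 'J2', 'J1']
Sequence: J5 → J4 → J3 → J2 → J1
Makespan calculation:
  J5: M1 done=3, M2 done=7
  J4: M1 done=8, M2 done=16
  J3: M1 done=24, M2 done=39
  J2: M1 done=38, M2 done=49
  J1: M1 done=51, M2 done=55
= Sequence: J5 → J4 → J3 → J2 → J1, Makespan: 55


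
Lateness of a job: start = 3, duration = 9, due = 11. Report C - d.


Completion = 3 + 9 = 12
Lateness = C - d = 12 - 11
= 1


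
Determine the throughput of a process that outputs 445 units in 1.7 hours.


Throughput = units / time
= 445 / 1.7
= 261.8 units/hour


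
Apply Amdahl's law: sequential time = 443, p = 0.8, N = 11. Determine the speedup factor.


Amdahl's law: T_p = T × ((1-p) + p/N)
= 443 × ((1-0.8) + 0.8/11)
= 443 × (0.20 + 0.0727)
= 443 × 0.2727
= 120.82
Speedup = 443/120.82
= 3.67×


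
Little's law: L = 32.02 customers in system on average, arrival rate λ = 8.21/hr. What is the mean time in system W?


Little's law: L = λW → W = L / λ
= 32.02 / 8.21
= 3.90 hours


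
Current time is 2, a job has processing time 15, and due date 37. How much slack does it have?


Slack = due - current_time - processing
= 37 - 2 - 15
= 20


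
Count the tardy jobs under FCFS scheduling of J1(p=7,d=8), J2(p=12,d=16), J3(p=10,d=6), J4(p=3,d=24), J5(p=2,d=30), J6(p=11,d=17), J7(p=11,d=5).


Completion vs due date:
  J1: C=7, d=8 → on time
  J2: C=19, d=16 → TARDY
  J3: C=29, d=6 → TARDY
  J4: C=32, d=24 → TARDY
  J5: C=34, d=30 → TARDY
  J6: C=45, d=17 → TARDY
  J7: C=56, d=5 → TARDY
Tardy jobs: J2, J3, J4, J5, J6, J7
Count = 6


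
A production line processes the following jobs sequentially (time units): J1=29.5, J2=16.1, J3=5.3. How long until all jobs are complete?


Sequential makespan: sum all processing times
= 29.5 + 16.1 + 5.3
= 50.9 time units


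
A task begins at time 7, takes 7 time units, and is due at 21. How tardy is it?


Completion = start + processing = 7 + 7 = 14
Tardiness = max(0, C - d) = max(0, 14 - 21)
= max(0, -7)
= 0


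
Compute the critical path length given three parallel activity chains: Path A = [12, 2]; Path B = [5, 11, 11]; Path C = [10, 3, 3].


Path A: 12 + 2 = 14
Path B: 5 + 11 + 11 = 27
Path C: 10 + 3 + 3 = 16
Critical path = longest = max(14, 27, 16)
= 27 (Path B)


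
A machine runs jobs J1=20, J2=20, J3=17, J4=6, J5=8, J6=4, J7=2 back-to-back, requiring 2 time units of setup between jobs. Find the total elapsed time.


Makespan = Σ processing + (n-1) × setup
= (20 + 20 + 17 + 6 + 8 + 4 + 2) + (7-1)×2
= 77 + 12
= 89 time units


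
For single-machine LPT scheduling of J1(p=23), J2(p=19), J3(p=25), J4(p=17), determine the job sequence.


LPT: sort by longest processing time first
  J3: p=25
  J1: p=23
  J2: p=19
  J4: p=17
Order: J3 → J1 → J2 → J4


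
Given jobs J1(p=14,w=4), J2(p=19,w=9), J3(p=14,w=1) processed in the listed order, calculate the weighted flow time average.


Completion times:
  J1: C=14, w×C=4×14=56
  J2: C=33, w×C=9×33=297
  J3: C=47, w×C=1×47=47
Sum w×C = 400
Sum w = 14
Weighted avg = 400/14
= 28.57


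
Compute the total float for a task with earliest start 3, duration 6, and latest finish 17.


EF = ES + duration = 3 + 6 = 9
LS = LF - duration = 17 - 6 = 11
Total Float = LF - EF = 17 - 9
(or LS - ES = 11 - 3)
= 8


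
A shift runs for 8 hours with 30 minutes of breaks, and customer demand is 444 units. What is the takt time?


Available = 8×60 - 30 = 450 min
Takt time = 450 / 444
= 1.01 min/unit


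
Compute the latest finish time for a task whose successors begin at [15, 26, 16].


LF = min of all successor start times
Successors start at: [15, 26, 16]
LF = min(15, 26, 16)
= 15


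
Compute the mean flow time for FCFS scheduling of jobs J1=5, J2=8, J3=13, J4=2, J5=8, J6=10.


Completion times:
  J1: completes at 5
  J2: completes at 13
  J3: completes at 26
  J4: completes at 28
  J5: completes at 36
  J6: completes at 46
Sum = 154
Average = 154/6
= 25.67


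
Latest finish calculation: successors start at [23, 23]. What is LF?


LF = min of all successor start times
Successors start at: [23, 23]
LF = min(23, 23)
= 23


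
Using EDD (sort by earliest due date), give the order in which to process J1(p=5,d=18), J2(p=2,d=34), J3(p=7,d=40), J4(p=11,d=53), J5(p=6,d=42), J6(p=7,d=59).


EDD: sort by earliest due date
  J1: d=18, p=5
  J2: d=34, p=2
  J3: d=40, p=7
  J5: d=42, p=6
  J4: d=53, p=11
  J6: d=59, p=7
Order: J1 → J2 → J3 → J5 → J4 → J6


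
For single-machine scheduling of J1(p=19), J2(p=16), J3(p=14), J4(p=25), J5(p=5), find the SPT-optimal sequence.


SPT: sort by shortest processing time
  J5: p=5
  J3: p=14
  J2: p=16
  J1: p=19
  J4: p=25
Order: J5 → J3 → J2 → J1 → J4


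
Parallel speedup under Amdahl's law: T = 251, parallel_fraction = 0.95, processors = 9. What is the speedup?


Amdahl's law: T_p = T × ((1-p) + p/N)
= 251 × ((1-0.95) + 0.95/9)
= 251 × (0.05 + 0.1056)
= 251 × 0.1556
= 39.04
Speedup = 251/39.04
= 6.43×


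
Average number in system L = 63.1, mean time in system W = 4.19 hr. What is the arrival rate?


Little's law: L = λW → λ = L / W
= 63.1 / 4.19
= 15.06 per hour


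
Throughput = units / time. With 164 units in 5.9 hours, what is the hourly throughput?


Throughput = units / time
= 164 / 5.9
= 27.8 units/hour


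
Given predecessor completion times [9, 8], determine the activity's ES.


ES = max of all predecessor completion times
Predecessors: [9, 8]
ES = max(9, 8)
= 9


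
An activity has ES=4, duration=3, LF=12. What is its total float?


EF = ES + duration = 4 + 3 = 7
LS = LF - duration = 12 - 3 = 9
Total Float = LF - EF = 12 - 7
(or LS - ES = 9 - 4)
= 5


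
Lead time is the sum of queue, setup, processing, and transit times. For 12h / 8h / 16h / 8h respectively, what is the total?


Lead time = queue + setup + processing + transit
= 12 + 8 + 16 + 8
= 44 hours


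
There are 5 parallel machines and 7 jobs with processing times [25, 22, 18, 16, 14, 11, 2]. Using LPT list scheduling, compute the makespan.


Jobs (LPT sorted): [25, 22, 18, 16, 14, 11, 2]
Machines: 5
  J=25 → Machine 1 (load: 0+25=25)
  J=22 → Machine 2 (load: 0+22=22)
  J=18 → Machine 3 (load: 0+18=18)
  J=16 → Machine 4 (load: 0+16=16)
  J=14 → Machine 5 (load: 0+14=14)
  J=11 → Machine 5 (load: 14+11=25)
  J=2 → Machine 4 (load: 16+2=18)
Machine loads: [25, 22, 18, 18, 25]
Makespan = max = 25 time units


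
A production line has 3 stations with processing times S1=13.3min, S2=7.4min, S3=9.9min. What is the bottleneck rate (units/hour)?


Bottleneck = longest station time
Station times: [13.3, 7.4, 9.9]
Max = 13.3 min
Rate = 60 / 13.3
= 4.51 units/hour (bottleneck: 13.3min)


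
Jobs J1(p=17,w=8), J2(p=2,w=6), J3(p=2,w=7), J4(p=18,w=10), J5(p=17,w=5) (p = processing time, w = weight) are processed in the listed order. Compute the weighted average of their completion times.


Completion times:
  J1: C=17, w×C=8×17=136
  J2: C=19, w×C=6×19=114
  J3: C=21, w×C=7×21=147
  J4: C=39, w×C=10×39=390
  J5: C=56, w×C=5×56=280
Sum w×C = 1067
Sum w = 36
Weighted avg = 1067/36
= 29.64


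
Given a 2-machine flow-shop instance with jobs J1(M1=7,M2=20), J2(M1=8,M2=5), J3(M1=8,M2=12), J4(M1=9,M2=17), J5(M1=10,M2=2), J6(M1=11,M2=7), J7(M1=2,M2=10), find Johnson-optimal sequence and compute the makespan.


Johnson's rule:
Group 1 (M1≤M2, sort by M1): ['J7', 'J1', 'J3', 'J4']
Group 2 (M1>M2, sort desc M2): ['J6', 'J2', 'J5']
Sequence: J7 → J1 → J3 → J4 → J6 → J2 → J5
Makespan calculation:
  J7: M1 done=2, M2 done=12
  J1: M1 done=9, M2 done=32
  J3: M1 done=17, M2 done=44
  J4: M1 done=26, M2 done=61
  J6: M1 done=37, M2 done=68
  J2: M1 done=45, M2 done=73
  J5: M1 done=55, M2 done=75
= Sequence: J7 → J1 → J3 → J4 → J6 → J2 → J5, Makespan: 75


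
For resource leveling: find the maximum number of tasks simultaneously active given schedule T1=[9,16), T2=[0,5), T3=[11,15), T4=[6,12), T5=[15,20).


Check each time point for overlaps:
  t=11: 3 tasks active (T1, T3, T4)
Max concurrent = 3


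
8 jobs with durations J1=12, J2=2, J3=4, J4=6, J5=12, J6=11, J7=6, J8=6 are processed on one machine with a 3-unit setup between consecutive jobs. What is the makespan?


Makespan = Σ processing + (n-1) × setup
= (12 + 2 + 4 + 6 + 12 + 11 + 6 + 6) + (8-1)×3
= 59 + 21
= 80 time units


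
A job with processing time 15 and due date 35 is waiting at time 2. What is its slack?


Slack = due - current_time - processing
= 35 - 2 - 15
= 18


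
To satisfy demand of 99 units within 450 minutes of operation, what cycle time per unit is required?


Cycle time = available time / demand
= 450 / 99
= 4.55 min/unit


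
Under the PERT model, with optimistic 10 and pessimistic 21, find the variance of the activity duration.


σ² = ((p - o) / 6)² = (p - o)² / 36
= (21 - 10)² / 36
= 11² / 36
= 121 / 36
= 3.3611


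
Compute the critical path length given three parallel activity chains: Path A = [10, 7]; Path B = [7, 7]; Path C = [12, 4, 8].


Path A: 10 + 7 = 17
Path B: 7 + 7 = 14
Path C: 12 + 4 + 8 = 24
Critical path = longest = max(17, 14, 24)
= 24 (Path C)


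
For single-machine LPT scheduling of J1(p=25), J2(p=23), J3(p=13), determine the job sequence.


LPT: sort by longest processing time first
  J1: p=25
  J2: p=23
  J3: p=13
Order: J1 → J2 → J3


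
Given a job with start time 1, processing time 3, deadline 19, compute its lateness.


Completion = 1 + 3 = 4
Lateness = C - d = 4 - 19
= -15


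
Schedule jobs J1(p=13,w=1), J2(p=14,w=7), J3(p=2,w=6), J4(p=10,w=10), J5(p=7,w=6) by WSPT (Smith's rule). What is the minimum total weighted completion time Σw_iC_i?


WSPT order (by p/w): J3 → J4 → J5 → J2 → J1
  J3: C=2, w·C=6×2=12
  J4: C=12, w·C=10×12=120
  J5: C=19, w·C=6×19=114
  J2: C=33, w·C=7×33=231
  J1: C=46, w·C=1×46=46
Σ w·C = 523
= 523


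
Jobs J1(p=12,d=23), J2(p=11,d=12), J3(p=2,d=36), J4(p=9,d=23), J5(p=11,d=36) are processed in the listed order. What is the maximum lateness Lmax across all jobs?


Lateness per job (L = C - d):
  J1: C=12, d=23, L=-11
  J2: C=23, d=12, L=11
  J3: C=25, d=36, L=-11
  J4: C=34, d=23, L=11
  J5: C=45, d=36, L=9
Lmax = max(-11, 11, -11, 11, 9)
= 11


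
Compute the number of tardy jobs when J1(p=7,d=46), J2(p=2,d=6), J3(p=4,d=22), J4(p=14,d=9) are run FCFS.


Completion vs due date:
  J1: C=7, d=46 → on time
  J2: C=9, d=6 → TARDY
  J3: C=13, d=22 → on time
  J4: C=27, d=9 → TARDY
Tardy jobs: J2, J4
Count = 2


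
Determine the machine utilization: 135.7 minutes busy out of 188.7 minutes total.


Utilization = busy / total × 100
= 135.7 / 188.7 × 100
= 71.9%


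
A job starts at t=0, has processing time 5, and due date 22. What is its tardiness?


Completion = start + processing = 0 + 5 = 5
Tardiness = max(0, C - d) = max(0, 5 - 22)
= max(0, -17)
= 0


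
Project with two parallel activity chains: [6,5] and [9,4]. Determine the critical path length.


Path A: 6 + 5 = 11
Path B: 9 + 4 = 13
Critical path = longest = max(11, 13)
= 13 (Path B)


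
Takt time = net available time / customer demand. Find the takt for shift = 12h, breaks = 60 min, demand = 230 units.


Available = 12×60 - 60 = 660 min
Takt time = 660 / 230
= 2.87 min/unit


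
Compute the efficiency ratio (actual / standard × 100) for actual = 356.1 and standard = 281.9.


Efficiency = (actual / standard) × 100
= (356.1 / 281.9) × 100
= 126.3%


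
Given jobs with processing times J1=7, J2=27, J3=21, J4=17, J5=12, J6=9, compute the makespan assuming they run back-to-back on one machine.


Sequential makespan: sum all processing times
= 7 + 27 + 21 + 17 + 12 + 9
= 93 time units


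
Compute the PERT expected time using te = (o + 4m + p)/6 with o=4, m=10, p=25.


te = (o + 4m + p) / 6
= (4 + 4×10 + 25) / 6
= (4 + 40 + 25) / 6
= 69 / 6
= 11.50


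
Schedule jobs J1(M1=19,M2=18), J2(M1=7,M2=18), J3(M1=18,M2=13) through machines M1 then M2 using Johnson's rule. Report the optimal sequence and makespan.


Johnson's rule:
Group 1 (M1≤M2, sort by M1): ['J2']
Group 2 (M1>M2, sort desc M2): ['J1', 'J3']
Sequence: J2 → J1 → J3
Makespan calculation:
  J2: M1 done=7, M2 done=25
  J1: M1 done=26, M2 done=44
  J3: M1 done=44, M2 done=57
= Sequence: J2 → J1 → J3, Makespan: 57


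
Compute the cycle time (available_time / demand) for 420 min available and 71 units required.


Cycle time = available time / demand
= 420 / 71
= 5.92 min/unit


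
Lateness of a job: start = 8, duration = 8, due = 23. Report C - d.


Completion = 8 + 8 = 16
Lateness = C - d = 16 - 23
= -7


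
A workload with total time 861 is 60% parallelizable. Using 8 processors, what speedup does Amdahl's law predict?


Amdahl's law: T_p = T × ((1-p) + p/N)
= 861 × ((1-0.6) + 0.6/8)
= 861 × (0.40 + 0.0750)
= 861 × 0.4750
= 408.98
Speedup = 861/408.98
= 2.11×


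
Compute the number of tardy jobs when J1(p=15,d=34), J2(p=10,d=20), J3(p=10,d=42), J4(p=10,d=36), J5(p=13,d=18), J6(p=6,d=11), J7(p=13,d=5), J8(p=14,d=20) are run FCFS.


Completion vs due date:
  J1: C=15, d=34 → on time
  J2: C=25, d=20 → TARDY
  J3: C=35, d=42 → on time
  J4: C=45, d=36 → TARDY
  J5: C=58, d=18 → TARDY
  J6: C=64, d=11 → TARDY
  J7: C=77, d=5 → TARDY
  J8: C=91, d=20 → TARDY
Tardy jobs: J2, J4, J5, J6, J7, J8
Count = 6


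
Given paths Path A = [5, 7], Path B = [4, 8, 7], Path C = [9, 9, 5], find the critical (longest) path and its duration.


Path A: 5 + 7 = 12
Path B: 4 + 8 + 7 = 19
Path C: 9 + 9 + 5 = 23
Critical path = longest = max(12, 19, 23)
= 23 (Path C)


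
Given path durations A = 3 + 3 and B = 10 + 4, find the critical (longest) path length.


Path A: 3 + 3 = 6
Path B: 10 + 4 = 14
Critical path = longest = max(6, 14)
= 14 (Path B)


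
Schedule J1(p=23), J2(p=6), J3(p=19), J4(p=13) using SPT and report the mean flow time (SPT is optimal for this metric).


SPT order: J2 → J4 → J3 → J1
Completion times:
  J2: C=6
  J4: C=19
  J3: C=38
  J1: C=61
Sum = 124, n = 4
Mean flow = 124/4
= 31.00


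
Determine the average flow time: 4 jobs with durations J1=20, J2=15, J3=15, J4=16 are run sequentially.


Completion times:
  J1: completes at 20
  J2: completes at 35
  J3: completes at 50
  J4: completes at 66
Sum = 171
Average = 171/4
= 42.75


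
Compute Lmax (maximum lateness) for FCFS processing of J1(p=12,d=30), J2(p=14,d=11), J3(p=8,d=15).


Lateness per job (L = C - d):
  J1: C=12, d=30, L=-18
  J2: C=26, d=11, L=15
  J3: C=34, d=15, L=19
Lmax = max(-18, 15, 19)
= 19


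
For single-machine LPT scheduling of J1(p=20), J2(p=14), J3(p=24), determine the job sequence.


LPT: sort by longest processing time first
  J3: p=24
  J1: p=20
  J2: p=14
Order: J3 → J1 → J2


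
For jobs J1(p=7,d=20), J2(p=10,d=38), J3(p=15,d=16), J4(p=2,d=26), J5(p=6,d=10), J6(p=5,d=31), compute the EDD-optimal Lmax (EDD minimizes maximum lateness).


EDD order: J5 → J3 → J1 → J4 → J6 → J2
Completion and lateness:
  J5: C=6, d=10, L=6-10=-4
  J3: C=21, d=16, L=21-16=5
  J1: C=28, d=20, L=28-20=8
  J4: C=30, d=26, L=30-26=4
  J6: C=35, d=31, L=35-31=4
  J2: C=45, d=38, L=45-38=7
Lmax = max(-4, 5, 8, 4, 4, 7)
= 8


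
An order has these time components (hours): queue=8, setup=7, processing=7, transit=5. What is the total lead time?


Lead time = queue + setup + processing + transit
= 8 + 7 + 7 + 5
= 27 hours


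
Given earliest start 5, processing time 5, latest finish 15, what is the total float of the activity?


EF = ES + duration = 5 + 5 = 10
LS = LF - duration = 15 - 5 = 10
Total Float = LF - EF = 15 - 10
(or LS - ES = 10 - 5)
= 5


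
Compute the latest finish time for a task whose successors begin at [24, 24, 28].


LF = min of all successor start times
Successors start at: [24, 24, 28]
LF = min(24, 24, 28)
= 24


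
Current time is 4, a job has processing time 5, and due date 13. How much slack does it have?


Slack = due - current_time - processing
= 13 - 4 - 5
= 4


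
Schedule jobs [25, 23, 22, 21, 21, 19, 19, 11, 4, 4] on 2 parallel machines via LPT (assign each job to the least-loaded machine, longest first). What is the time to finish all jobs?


Jobs (LPT sorted): [25, 23, 22, 21, 21, 19, 19, 11, 4, 4]
Machines: 2
  J=25 → Machine 1 (load: 0+25=25)
  J=23 → Machine 2 (load: 0+23=23)
  J=22 → Machine 2 (load: 23+22=45)
  J=21 → Machine 1 (load: 25+21=46)
  J=21 → Machine 2 (load: 45+21=66)
  J=19 → Machine 1 (load: 46+19=65)
  J=19 → Machine 1 (load: 65+19=84)
  J=11 → Machine 2 (load: 66+11=77)
  J=4 → Machine 2 (load: 77+4=81)
  J=4 → Machine 2 (load: 81+4=85)
Machine loads: [84, 85]
Makespan = max = 85 time units


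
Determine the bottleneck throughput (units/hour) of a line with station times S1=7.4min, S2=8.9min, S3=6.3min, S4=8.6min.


Bottleneck = longest station time
Station times: [7.4, 8.9, 6.3, 8.6]
Max = 8.9 min
Rate = 60 / 8.9
= 6.74 units/hour (bottleneck: 8.9min)


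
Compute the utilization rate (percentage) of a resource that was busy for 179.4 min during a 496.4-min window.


Utilization = busy / total × 100
= 179.4 / 496.4 × 100
= 36.1%


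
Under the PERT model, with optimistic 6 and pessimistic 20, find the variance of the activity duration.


σ² = ((p - o) / 6)² = (p - o)² / 36
= (20 - 6)² / 36
= 14² / 36
= 196 / 36
= 5.4444


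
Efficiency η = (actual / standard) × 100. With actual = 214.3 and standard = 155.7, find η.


Efficiency = (actual / standard) × 100
= (214.3 / 155.7) × 100
= 137.6%


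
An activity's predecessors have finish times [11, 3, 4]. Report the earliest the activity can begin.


ES = max of all predecessor completion times
Predecessors: [11, 3, 4]
ES = max(11, 3, 4)
= 11


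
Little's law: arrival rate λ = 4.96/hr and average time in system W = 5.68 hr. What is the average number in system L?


Little's law: L = λ × W
= 4.96 × 5.68
= 28.17


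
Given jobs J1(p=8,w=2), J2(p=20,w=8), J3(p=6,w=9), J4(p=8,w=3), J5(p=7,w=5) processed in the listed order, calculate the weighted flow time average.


Completion times:
  J1: C=8, w×C=2×8=16
  J2: C=28, w×C=8×28=224
  J3: C=34, w×C=9×34=306
  J4: C=42, w×C=3×42=126
  J5: C=49, w×C=5×49=245
Sum w×C = 917
Sum w = 27
Weighted avg = 917/27
= 33.96


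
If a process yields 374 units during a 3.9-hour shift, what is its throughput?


Throughput = units / time
= 374 / 3.9
= 95.9 units/hour


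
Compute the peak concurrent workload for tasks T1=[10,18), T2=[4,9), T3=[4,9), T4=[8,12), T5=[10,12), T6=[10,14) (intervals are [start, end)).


Check each time point for overlaps:
  t=10: 4 tasks active (T1, T4, T5, T6)
Max concurrent = 4


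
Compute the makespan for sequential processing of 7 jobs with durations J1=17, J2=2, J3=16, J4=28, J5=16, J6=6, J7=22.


Sequential makespan: sum all processing times
= 17 + 2 + 16 + 28 + 16 + 6 + 22
= 107 time units


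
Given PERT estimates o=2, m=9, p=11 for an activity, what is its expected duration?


te = (o + 4m + p) / 6
= (2 + 4×9 + 11) / 6
= (2 + 36 + 11) / 6
= 49 / 6
= 8.17


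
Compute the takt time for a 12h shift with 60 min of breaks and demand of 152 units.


Available = 12×60 - 60 = 660 min
Takt time = 660 / 152
= 4.34 min/unit


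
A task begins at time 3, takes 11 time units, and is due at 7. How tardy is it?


Completion = start + processing = 3 + 11 = 14
Tardiness = max(0, C - d) = max(0, 14 - 7)
= max(0, 7)
= 7


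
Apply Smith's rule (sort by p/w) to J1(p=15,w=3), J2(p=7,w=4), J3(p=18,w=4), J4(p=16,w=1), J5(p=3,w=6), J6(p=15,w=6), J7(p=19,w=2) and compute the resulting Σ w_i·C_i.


WSPT order (by p/w): J5 → J2 → J6 → J3 → J1 → J7 → J4
  J5: C=3, w·C=6×3=18
  J2: C=10, w·C=4×10=40
  J6: C=25, w·C=6×25=150
  J3: C=43, w·C=4×43=172
  J1: C=58, w·C=3×58=174
  J7: C=77, w·C=2×77=154
  J4: C=93, w·C=1×93=93
Σ w·C = 801
= 801


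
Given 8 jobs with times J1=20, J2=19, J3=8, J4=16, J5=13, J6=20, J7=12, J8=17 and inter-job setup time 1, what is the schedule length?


Makespan = Σ processing + (n-1) × setup
= (20 + 19 + 8 + 16 + 13 + 20 + 12 + 17) + (8-1)×1
= 125 + 7
= 132 time units


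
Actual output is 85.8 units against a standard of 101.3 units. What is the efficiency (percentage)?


Efficiency = (actual / standard) × 100
= (85.8 / 101.3) × 100
= 84.7%


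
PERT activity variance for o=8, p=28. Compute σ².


σ² = ((p - o) / 6)² = (p - o)² / 36
= (28 - 8)² / 36
= 20² / 36
= 400 / 36
= 11.1111


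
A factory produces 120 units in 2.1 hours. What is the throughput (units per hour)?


Throughput = units / time
= 120 / 2.1
= 57.1 units/hour


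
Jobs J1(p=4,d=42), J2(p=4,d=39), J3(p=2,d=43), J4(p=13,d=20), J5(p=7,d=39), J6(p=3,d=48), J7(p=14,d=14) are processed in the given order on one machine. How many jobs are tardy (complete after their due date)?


Completion vs due date:
  J1: C=4, d=42 → on time
  J2: C=8, d=39 → on time
  J3: C=10, d=43 → on time
  J4: C=23, d=20 → TARDY
  J5: C=30, d=39 → on time
  J6: C=33, d=48 → on time
  J7: C=47, d=14 → TARDY
Tardy jobs: J4, J7
Count = 2


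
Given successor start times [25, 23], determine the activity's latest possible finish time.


LF = min of all successor start times
Successors start at: [25, 23]
LF = min(25, 23)
= 23


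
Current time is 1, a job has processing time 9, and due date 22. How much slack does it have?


Slack = due - current_time - processing
= 22 - 1 - 9
= 12


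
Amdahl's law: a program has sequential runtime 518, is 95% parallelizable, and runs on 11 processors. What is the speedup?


Amdahl's law: T_p = T × ((1-p) + p/N)
= 518 × ((1-0.95) + 0.95/11)
= 518 × (0.05 + 0.0864)
= 518 × 0.1364
= 70.64
Speedup = 518/70.64
= 7.33×


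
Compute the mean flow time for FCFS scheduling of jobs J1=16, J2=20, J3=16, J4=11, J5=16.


Completion times:
  J1: completes at 16
  J2: completes at 36
  J3: completes at 52
  J4: completes at 63
  J5: completes at 79
Sum = 246
Average = 246/5
= 49.20


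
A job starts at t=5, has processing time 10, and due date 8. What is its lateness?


Completion = 5 + 10 = 15
Lateness = C - d = 15 - 8
= 7


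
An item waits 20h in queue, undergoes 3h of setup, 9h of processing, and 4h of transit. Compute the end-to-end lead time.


Lead time = queue + setup + processing + transit
= 20 + 3 + 9 + 4
= 36 hours


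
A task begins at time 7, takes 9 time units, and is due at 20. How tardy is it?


Completion = start + processing = 7 + 9 = 16
Tardiness = max(0, C - d) = max(0, 16 - 20)
= max(0, -4)
= 0


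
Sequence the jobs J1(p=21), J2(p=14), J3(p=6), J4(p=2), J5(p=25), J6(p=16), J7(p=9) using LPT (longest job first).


LPT: sort by longest processing time first
  J5: p=25
  J1: p=21
  J6: p=16
  J2: p=14
  J7: p=9
  J3: p=6
  J4: p=2
Order: J5 → J1 → J6 → J2 → J7 → J3 → J4


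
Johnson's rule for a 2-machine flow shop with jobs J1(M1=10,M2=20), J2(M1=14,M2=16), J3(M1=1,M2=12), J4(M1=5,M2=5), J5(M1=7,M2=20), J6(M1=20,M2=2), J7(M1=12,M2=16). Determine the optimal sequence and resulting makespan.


Johnson's rule:
Group 1 (M1≤M2, sort by M1): ['J3', 'J4', 'J5', 'J1', 'J7', 'J2']
Group 2 (M1>M2, sort desc M2): ['J6']
Sequence: J3 → J4 → J5 → J1 → J7 → J2 → J6
Makespan calculation:
  J3: M1 done=1, M2 done=13
  J4: M1 done=6, M2 done=18
  J5: M1 done=13, M2 done=38
  J1: M1 done=23, M2 done=58
  J7: M1 done=35, M2 done=74
  J2: M1 done=49, M2 done=90
  J6: M1 done=69, M2 done=92
= Sequence: J3 → J4 → J5 → J1 → J7 → J2 → J6, Makespan: 92


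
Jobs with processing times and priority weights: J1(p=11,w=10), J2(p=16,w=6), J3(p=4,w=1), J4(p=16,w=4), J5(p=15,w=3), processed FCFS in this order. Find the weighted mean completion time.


Completion times:
  J1: C=11, w×C=10×11=110
  J2: C=27, w×C=6×27=162
  J3: C=31, w×C=1×31=31
  J4: C=47, w×C=4×47=188
  J5: C=62, w×C=3×62=186
Sum w×C = 677
Sum w = 24
Weighted avg = 677/24
= 28.21


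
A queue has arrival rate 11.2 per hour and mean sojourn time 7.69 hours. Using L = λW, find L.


Little's law: L = λ × W
= 11.2 × 7.69
= 86.13


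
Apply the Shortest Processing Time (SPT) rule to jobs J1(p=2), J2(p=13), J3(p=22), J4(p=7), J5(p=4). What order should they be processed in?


SPT: sort by shortest processing time
  J1: p=2
  J5: p=4
  J4: p=7
  J2: p=13
  J3: p=22
Order: J1 → J5 → J4 → J2 → J3


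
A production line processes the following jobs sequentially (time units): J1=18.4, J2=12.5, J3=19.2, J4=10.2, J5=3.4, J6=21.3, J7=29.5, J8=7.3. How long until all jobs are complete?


Sequential makespan: sum all processing times
= 18.4 + 12.5 + 19.2 + 10.2 + 3.4 + 21.3 + 29.5 + 7.3
= 121.8 time units
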